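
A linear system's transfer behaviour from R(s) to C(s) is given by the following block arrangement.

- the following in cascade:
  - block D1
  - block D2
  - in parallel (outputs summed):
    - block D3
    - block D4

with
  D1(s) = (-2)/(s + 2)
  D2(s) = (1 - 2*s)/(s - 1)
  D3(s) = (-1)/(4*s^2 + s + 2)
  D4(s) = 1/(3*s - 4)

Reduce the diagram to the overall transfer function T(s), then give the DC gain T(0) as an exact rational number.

The answer is -3/4.

Reasoning:
Step 1: add D3, D4 (parallel) -> (4*s^2 - 2*s + 6)/(12*s^3 - 13*s^2 + 2*s - 8)
Step 2: cascade D1, D2, (D3+D4) -> (16*s^3 - 16*s^2 + 28*s - 12)/(12*s^5 - s^4 - 35*s^3 + 20*s^2 - 12*s + 16)
DC gain: substitute s = 0 into T(s) from step 2: T(0) = -12/16 = -3/4.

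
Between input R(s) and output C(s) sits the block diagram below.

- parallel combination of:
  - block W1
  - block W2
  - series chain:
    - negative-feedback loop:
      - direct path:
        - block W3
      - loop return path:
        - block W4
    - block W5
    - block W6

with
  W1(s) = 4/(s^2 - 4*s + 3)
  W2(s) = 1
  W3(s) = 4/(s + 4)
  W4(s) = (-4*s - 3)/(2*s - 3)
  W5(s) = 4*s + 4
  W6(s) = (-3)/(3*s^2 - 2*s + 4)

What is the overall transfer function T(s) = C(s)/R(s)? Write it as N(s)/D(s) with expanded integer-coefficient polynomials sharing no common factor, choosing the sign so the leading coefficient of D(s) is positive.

Answer: (6*s^6 - 61*s^5 + 52*s^4 + 345*s^3 - 742*s^2 - 20*s - 240)/(6*s^6 - 61*s^5 + 124*s^4 + 61*s^3 - 238*s^2 + 396*s - 288)

Working:
Step 1. collapse the loop (W3 forward, W4 return) -> (8*s - 12)/(2*s^2 - 11*s - 24)
Step 2. multiply [W3/(1+W3*W4)], W5, W6 (series) -> (-96*s^2 + 48*s + 144)/(6*s^4 - 37*s^3 - 42*s^2 + 4*s - 96)
Step 3. add W1, W2, ([W3/(1+W3*W4)]*W5*W6) (parallel) - this is the overall T(s), already in the required normalized form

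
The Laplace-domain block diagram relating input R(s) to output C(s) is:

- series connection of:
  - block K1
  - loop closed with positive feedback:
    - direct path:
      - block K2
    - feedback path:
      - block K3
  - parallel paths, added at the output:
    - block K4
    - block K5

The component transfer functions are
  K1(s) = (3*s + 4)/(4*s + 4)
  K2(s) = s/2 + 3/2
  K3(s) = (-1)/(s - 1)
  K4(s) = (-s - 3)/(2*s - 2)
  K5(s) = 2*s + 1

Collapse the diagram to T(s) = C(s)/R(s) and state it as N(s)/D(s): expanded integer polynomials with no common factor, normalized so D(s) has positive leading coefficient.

(1) close the feedback loop around K2, K3; result (s^2 + 2*s - 3)/(3*s + 1)
(2) reduce the parallel group K4, K5; result (4*s^2 - 3*s - 5)/(2*s - 2)
(3) combine K1, [K2/(1-K2*K3)], (K4+K5) in series: this yields T(s), and no further normalization is needed

Final answer: (12*s^4 + 43*s^3 - 6*s^2 - 101*s - 60)/(24*s^2 + 32*s + 8)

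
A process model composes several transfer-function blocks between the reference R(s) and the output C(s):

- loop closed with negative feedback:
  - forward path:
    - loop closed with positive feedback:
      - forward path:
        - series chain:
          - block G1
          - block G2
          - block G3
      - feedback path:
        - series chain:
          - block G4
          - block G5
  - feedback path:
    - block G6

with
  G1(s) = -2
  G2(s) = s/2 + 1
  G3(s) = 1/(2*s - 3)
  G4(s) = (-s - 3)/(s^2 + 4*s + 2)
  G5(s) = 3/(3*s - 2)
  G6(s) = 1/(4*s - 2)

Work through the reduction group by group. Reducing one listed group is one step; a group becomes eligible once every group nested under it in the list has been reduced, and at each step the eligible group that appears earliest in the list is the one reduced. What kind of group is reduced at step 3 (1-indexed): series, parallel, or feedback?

Step 1 - reduce the series chain G1, G2, G3
Step 2 - reduce the series chain G4, G5
Step 3 - apply the feedback formula to (G1*G2*G3), (G4*G5)
Step 4 - apply the feedback formula to [(G1*G2*G3)/(1-(G1*G2*G3)*(G4*G5))], G6
Step 3: feedback.

Answer: feedback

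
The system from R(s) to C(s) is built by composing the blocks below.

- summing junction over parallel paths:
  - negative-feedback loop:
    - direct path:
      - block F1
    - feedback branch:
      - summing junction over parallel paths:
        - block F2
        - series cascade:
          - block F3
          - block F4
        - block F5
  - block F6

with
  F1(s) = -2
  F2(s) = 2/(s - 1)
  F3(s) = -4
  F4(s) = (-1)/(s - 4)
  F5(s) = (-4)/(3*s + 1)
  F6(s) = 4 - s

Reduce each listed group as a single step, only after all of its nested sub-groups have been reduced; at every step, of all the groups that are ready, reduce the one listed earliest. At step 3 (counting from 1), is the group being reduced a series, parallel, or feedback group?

(1) cascade F3, F4
(2) combine F2, (F3*F4), F5 in parallel
(3) close the feedback loop around F1, (F2+(F3*F4)+F5)
(4) sum the parallel branches [F1/(1+F1*(F2+(F3*F4)+F5))], F6
Step 3 collapses a feedback group.

Final answer: feedback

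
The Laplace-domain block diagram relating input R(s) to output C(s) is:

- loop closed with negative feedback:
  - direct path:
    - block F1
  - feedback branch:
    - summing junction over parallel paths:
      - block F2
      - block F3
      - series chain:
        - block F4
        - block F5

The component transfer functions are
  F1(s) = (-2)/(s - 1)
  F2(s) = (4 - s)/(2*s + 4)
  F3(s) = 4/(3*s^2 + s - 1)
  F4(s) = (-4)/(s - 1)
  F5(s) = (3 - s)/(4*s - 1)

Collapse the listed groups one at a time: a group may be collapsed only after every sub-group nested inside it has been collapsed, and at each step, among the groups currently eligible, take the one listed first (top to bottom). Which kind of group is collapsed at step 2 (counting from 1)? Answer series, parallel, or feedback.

Step 1. reduce the series chain F4, F5
Step 2. parallel reduction of F2, F3, (F4*F5)
Step 3. reduce the feedback loop with forward F1 and return (F2+F3+(F4*F5))
So the answer for step 2 is parallel.

Hence the answer: parallel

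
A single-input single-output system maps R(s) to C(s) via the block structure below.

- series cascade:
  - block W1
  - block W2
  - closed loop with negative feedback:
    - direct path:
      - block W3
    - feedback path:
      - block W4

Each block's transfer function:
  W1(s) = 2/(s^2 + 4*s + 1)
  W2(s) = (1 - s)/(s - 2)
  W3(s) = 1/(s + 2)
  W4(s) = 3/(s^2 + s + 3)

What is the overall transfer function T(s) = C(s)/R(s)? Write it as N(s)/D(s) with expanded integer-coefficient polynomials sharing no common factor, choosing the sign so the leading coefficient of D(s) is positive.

Answer: (-2*s^3 - 4*s + 6)/(s^6 + 5*s^5 + 4*s^4 - 4*s^3 - 23*s^2 - 73*s - 18)

Working:
Step 1 - collapse the loop (W3 forward, W4 return) = (s^2 + s + 3)/(s^3 + 3*s^2 + 5*s + 9)
Step 2 - cascade W1, W2, [W3/(1+W3*W4)]: this yields T(s), and no further normalization is needed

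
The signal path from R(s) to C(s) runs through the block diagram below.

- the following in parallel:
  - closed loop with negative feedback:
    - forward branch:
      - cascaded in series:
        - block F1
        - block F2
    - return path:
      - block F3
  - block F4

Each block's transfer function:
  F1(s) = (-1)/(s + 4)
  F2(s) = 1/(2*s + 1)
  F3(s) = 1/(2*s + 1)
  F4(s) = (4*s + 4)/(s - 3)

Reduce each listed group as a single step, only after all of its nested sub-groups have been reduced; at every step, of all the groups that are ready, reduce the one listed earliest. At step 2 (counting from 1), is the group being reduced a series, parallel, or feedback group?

[1] cascade F1, F2
[2] feedback reduction of (F1*F2), F3
[3] sum the parallel branches [(F1*F2)/(1+(F1*F2)*F3)], F4
Step 2: feedback.

Final answer: feedback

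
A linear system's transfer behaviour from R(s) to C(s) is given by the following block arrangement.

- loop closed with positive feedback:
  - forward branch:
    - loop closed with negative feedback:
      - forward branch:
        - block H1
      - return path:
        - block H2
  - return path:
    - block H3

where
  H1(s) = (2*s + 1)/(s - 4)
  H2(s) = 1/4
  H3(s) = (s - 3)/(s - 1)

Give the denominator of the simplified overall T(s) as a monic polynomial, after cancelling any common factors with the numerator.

First reduce the diagram to T(s).

Step 1 - feedback reduction of H1, H2, giving (8*s + 4)/(6*s - 15)
Step 2 - close the feedback loop around [H1/(1+H1*H2)], H3, giving (-8*s^2 + 4*s + 4)/(2*s^2 + s - 27)
Step 2 gives the fully reduced T(s), with no common factor left to cancel. The denominator's leading coefficient is 2, so divide each of its coefficients by 2 to get the monic form.

Answer: s^2 + s/2 - 27/2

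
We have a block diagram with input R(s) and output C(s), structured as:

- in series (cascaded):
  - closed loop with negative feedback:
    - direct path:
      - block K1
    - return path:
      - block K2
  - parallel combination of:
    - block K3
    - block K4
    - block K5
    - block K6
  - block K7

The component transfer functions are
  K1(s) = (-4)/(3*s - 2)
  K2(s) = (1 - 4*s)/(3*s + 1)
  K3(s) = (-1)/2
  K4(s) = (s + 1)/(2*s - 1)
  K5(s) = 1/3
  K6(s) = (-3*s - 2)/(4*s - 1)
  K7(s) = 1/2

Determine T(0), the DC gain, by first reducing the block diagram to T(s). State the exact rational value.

Reducing step by step:

[1] collapse the loop (K1 forward, K2 return), giving (-12*s - 4)/(9*s^2 + 13*s - 6)
[2] combine K3, K4, K5, K6 in parallel, giving (-20*s^2 + 18*s + 5)/(48*s^2 - 36*s + 6)
[3] combine [K1/(1+K1*K2)], (K3+K4+K5+K6), K7 in series, giving (60*s^3 - 34*s^2 - 33*s - 5)/(216*s^4 + 150*s^3 - 351*s^2 + 147*s - 18)
Evaluating the step-3 result (the overall T(s)) at s = 0 gives T(0) = -5/(-18) = 5/18.

Answer: 5/18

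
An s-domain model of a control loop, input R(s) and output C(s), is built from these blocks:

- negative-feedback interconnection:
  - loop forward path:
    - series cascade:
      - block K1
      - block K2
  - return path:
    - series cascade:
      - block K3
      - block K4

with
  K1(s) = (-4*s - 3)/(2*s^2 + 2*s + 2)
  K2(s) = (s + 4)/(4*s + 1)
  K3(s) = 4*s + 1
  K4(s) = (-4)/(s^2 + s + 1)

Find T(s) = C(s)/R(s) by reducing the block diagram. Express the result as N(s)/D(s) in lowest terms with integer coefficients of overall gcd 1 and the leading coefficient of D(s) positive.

Answer: (-4*s^4 - 23*s^3 - 35*s^2 - 31*s - 12)/(8*s^5 + 18*s^4 + 92*s^3 + 342*s^2 + 280*s + 50)

Working:
Step 1: reduce the series chain K1, K2: (-4*s^2 - 19*s - 12)/(8*s^3 + 10*s^2 + 10*s + 2)
Step 2: combine K3, K4 in series: (-16*s - 4)/(s^2 + s + 1)
Step 3: apply the feedback formula to (K1*K2), (K3*K4), which is the overall transfer function T(s) = C(s)/R(s) in lowest terms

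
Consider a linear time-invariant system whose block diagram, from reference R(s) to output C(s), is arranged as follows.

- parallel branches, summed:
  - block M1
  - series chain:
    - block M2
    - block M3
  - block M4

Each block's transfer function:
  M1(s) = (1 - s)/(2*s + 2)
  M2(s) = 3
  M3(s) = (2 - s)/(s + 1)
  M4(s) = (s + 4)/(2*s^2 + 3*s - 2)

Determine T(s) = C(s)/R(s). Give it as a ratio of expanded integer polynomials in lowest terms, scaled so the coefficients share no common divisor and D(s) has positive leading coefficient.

First reduce the diagram to T(s).

Step 1. cascade M2, M3, giving (6 - 3*s)/(s + 1)
Step 2. add M1, (M2*M3), M4 (parallel) - this is the overall T(s), already in the required normalized form

Answer: (-14*s^3 + 7*s^2 + 63*s - 18)/(4*s^3 + 10*s^2 + 2*s - 4)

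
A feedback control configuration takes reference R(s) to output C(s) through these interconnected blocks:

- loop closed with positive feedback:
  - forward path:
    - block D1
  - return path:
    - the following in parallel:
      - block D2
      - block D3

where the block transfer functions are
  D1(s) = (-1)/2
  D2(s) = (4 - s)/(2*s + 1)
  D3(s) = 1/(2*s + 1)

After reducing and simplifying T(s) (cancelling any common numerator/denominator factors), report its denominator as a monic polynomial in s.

(1) add D2, D3 (parallel) gives (5 - s)/(2*s + 1)
(2) collapse the loop (D1 forward, (D2+D3) return) gives (-2*s - 1)/(3*s + 7)
The result of step 2 is T(s) in lowest terms. Its denominator has leading coefficient 3; dividing the denominator through by 3 makes it monic.

Therefore the answer is s + 7/3.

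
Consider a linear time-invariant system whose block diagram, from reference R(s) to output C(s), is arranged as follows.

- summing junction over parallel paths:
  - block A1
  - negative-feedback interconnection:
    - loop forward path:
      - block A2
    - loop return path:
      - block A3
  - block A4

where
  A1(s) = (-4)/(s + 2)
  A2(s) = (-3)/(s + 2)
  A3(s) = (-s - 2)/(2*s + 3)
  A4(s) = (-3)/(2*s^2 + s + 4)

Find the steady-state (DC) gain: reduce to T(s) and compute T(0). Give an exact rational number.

Answer: -7/2

Working:
Step 1 - apply the feedback formula to A2, A3 -> (-6*s - 9)/(2*s^2 + 10*s + 12)
Step 2 - parallel reduction of A1, [A2/(1+A2*A3)], A4 -> (-28*s^3 - 86*s^2 - 119*s - 168)/(4*s^4 + 22*s^3 + 42*s^2 + 52*s + 48)
DC gain: substitute s = 0 into T(s) from step 2: T(0) = -168/48 = -7/2.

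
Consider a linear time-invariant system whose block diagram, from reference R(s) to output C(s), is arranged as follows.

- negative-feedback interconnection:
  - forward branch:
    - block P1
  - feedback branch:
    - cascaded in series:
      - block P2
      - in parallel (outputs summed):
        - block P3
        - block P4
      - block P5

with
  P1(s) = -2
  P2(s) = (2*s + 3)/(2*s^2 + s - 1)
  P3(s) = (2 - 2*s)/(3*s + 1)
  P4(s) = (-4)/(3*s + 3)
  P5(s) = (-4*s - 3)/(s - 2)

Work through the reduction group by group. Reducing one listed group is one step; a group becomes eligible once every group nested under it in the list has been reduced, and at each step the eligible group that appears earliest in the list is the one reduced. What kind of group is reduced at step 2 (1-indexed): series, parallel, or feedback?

[1] reduce the parallel group P3, P4
[2] reduce the series chain P2, (P3+P4), P5
[3] collapse the loop (P1 forward, (P2*(P3+P4)*P5) return)
So the answer for step 2 is series.

Hence the answer: series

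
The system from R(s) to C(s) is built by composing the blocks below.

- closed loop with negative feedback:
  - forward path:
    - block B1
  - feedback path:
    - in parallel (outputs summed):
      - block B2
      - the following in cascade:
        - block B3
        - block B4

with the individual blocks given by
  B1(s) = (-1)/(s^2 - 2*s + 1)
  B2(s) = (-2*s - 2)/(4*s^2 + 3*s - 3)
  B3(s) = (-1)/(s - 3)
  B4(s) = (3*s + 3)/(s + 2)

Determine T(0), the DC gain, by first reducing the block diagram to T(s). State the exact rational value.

Answer: 6

Working:
1. cascade B3, B4: (-3*s - 3)/(s^2 - s - 6)
2. parallel reduction of B2, (B3*B4): (-14*s^3 - 21*s^2 + 14*s + 21)/(4*s^4 - s^3 - 30*s^2 - 15*s + 18)
3. reduce the feedback loop with forward B1 and return (B2+(B3*B4)): (-4*s^4 + s^3 + 30*s^2 + 15*s - 18)/(4*s^6 - 9*s^5 - 24*s^4 + 58*s^3 + 39*s^2 - 65*s - 3)
That last expression is T(s); at s = 0 only the constant terms survive, so T(0) = -18/(-3) = 6.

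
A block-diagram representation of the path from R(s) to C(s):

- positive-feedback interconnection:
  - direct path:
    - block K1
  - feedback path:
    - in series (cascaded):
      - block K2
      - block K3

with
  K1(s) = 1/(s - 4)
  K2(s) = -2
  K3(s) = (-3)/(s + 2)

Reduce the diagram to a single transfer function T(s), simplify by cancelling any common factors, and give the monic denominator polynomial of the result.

Reducing step by step:

(1) reduce the series chain K2, K3 = 6/(s + 2)
(2) feedback reduction of K1, (K2*K3) = (s + 2)/(s^2 - 2*s - 14)
Step 2 gives the fully reduced T(s), with no common factor left to cancel. The denominator is already monic (leading coefficient 1).

Answer: s^2 - 2*s - 14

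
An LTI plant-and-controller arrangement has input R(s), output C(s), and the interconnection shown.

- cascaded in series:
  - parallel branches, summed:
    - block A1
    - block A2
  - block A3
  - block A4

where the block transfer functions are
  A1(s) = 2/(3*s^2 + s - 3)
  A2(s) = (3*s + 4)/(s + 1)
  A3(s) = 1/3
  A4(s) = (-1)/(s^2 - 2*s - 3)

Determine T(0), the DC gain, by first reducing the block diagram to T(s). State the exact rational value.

Step 1 - add A1, A2 (parallel), giving (9*s^3 + 15*s^2 - 3*s - 10)/(3*s^3 + 4*s^2 - 2*s - 3)
Step 2 - cascade (A1+A2), A3, A4, giving (-9*s^3 - 15*s^2 + 3*s + 10)/(9*s^5 - 6*s^4 - 57*s^3 - 33*s^2 + 36*s + 27)
Evaluating the step-2 result (the overall T(s)) at s = 0 gives T(0) = 10/27.

Final answer: 10/27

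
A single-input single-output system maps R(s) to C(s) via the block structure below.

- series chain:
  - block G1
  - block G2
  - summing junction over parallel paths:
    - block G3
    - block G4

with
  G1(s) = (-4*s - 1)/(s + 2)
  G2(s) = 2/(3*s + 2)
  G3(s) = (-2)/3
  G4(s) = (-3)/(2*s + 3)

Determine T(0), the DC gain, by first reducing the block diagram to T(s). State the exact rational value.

1. sum the parallel branches G3, G4; result (-4*s - 15)/(6*s + 9)
2. series reduction of G1, G2, (G3+G4); result (32*s^2 + 128*s + 30)/(18*s^3 + 75*s^2 + 96*s + 36)
The step-2 result is T(s). Setting s = 0: T(0) = 30/36 = 5/6.

Therefore the answer is 5/6.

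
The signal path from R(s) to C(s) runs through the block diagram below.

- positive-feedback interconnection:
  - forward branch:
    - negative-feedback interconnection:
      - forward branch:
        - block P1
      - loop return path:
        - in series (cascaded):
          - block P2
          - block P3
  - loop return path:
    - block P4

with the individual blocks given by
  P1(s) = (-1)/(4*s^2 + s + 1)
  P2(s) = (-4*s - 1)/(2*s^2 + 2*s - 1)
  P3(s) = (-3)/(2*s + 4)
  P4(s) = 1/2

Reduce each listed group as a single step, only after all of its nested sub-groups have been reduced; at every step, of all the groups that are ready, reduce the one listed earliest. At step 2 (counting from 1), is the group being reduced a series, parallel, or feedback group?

The answer is feedback.

Reasoning:
Step 1. cascade P2, P3
Step 2. feedback reduction of P1, (P2*P3)
Step 3. feedback reduction of [P1/(1+P1*(P2*P3))], P4
So the answer for step 2 is feedback.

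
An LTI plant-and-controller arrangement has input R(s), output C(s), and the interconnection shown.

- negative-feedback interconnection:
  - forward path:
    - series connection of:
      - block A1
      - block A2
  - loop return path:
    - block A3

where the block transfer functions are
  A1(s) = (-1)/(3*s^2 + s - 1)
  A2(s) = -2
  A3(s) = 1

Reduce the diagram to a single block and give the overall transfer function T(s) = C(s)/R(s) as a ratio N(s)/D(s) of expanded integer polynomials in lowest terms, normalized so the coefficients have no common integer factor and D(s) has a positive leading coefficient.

Step 1: series reduction of A1, A2, giving 2/(3*s^2 + s - 1)
Step 2: collapse the loop ((A1*A2) forward, A3 return); the result is T(s) itself (integer coefficients, no common factor, positive leading denominator coefficient)

Therefore the answer is 2/(3*s^2 + s + 1).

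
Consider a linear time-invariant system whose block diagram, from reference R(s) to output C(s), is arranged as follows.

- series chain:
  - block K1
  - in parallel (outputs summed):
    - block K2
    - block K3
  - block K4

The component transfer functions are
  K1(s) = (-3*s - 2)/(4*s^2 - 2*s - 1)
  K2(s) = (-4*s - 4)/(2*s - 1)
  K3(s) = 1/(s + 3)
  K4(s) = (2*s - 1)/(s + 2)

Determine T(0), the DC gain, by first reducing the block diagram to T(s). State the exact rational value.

Reducing step by step:

Step 1. add K2, K3 (parallel); result (-4*s^2 - 14*s - 13)/(2*s^2 + 5*s - 3)
Step 2. series reduction of K1, (K2+K3), K4; result (12*s^3 + 50*s^2 + 67*s + 26)/(4*s^4 + 18*s^3 + 13*s^2 - 17*s - 6)
The step-2 result is T(s). Setting s = 0: T(0) = 26/(-6) = -13/3.

Answer: -13/3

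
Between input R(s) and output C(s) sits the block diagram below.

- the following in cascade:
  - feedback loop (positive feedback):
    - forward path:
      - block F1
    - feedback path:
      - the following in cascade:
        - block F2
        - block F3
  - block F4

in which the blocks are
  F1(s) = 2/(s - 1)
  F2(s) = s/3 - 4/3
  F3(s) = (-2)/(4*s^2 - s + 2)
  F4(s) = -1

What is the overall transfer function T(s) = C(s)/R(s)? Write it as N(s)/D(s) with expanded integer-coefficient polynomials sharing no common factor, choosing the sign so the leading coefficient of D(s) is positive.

(1) multiply F2, F3 (series) gives (8 - 2*s)/(12*s^2 - 3*s + 6)
(2) reduce the feedback loop with forward F1 and return (F2*F3) gives (24*s^2 - 6*s + 12)/(12*s^3 - 15*s^2 + 13*s - 22)
(3) multiply [F1/(1-F1*(F2*F3))], F4 (series), which is the overall transfer function T(s) = C(s)/R(s) in lowest terms

Hence the answer: (-24*s^2 + 6*s - 12)/(12*s^3 - 15*s^2 + 13*s - 22)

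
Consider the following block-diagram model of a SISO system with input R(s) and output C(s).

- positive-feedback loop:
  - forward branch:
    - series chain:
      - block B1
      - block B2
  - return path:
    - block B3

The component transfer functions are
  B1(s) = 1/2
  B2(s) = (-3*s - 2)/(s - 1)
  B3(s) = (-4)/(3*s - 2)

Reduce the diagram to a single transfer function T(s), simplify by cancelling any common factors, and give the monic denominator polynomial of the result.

Answer: s^2 - 11*s/3 - 2/3

Working:
[1] multiply B1, B2 (series) = (-3*s - 2)/(2*s - 2)
[2] feedback reduction of (B1*B2), B3 = (4 - 9*s^2)/(6*s^2 - 22*s - 4)
That last expression is T(s), already simplified. Scaling its denominator by 1/6 (the reciprocal of the leading coefficient) yields the monic denominator.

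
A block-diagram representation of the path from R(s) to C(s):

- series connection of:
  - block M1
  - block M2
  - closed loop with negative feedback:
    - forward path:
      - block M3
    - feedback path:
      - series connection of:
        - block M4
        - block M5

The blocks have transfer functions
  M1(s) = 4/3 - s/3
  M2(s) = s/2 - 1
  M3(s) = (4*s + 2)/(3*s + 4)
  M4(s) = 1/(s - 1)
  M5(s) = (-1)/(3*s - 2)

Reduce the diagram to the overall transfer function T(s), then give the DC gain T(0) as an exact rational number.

Step 1 - series reduction of M4, M5 -> (-1)/(3*s^2 - 5*s + 2)
Step 2 - collapse the loop (M3 forward, (M4*M5) return) -> (12*s^3 - 14*s^2 - 2*s + 4)/(9*s^3 - 3*s^2 - 18*s + 6)
Step 3 - combine M1, M2, [M3/(1+M3*(M4*M5))] in series -> (-6*s^5 + 43*s^4 - 89*s^3 + 48*s^2 + 20*s - 16)/(27*s^3 - 9*s^2 - 54*s + 18)
That last expression is T(s); at s = 0 only the constant terms survive, so T(0) = -16/18 = -8/9.

Therefore the answer is -8/9.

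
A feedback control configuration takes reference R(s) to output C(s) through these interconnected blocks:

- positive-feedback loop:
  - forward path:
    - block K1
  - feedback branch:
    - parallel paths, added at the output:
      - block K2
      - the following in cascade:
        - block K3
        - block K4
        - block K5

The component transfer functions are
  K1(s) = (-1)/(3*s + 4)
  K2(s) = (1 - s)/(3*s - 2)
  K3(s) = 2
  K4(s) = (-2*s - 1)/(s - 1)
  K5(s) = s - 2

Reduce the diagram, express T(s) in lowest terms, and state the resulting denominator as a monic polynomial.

(1) cascade K3, K4, K5: (-4*s^2 + 6*s + 4)/(s - 1)
(2) parallel reduction of K2, (K3*K4*K5): (-12*s^3 + 25*s^2 + 2*s - 9)/(3*s^2 - 5*s + 2)
(3) feedback reduction of K1, (K2+(K3*K4*K5)): (3*s^2 - 5*s + 2)/(3*s^3 - 22*s^2 + 12*s + 1)
No further cancellation is possible in the step-3 result, so that is T(s). Its denominator becomes monic after dividing by the leading coefficient 3.

Answer: s^3 - 22*s^2/3 + 4*s + 1/3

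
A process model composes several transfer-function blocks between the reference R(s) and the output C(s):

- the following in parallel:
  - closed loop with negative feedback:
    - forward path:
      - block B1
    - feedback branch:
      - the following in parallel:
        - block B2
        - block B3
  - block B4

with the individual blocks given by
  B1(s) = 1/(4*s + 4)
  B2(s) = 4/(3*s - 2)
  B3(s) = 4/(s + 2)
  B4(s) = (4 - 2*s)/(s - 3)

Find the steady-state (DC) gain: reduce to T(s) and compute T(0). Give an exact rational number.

Step 1 - combine B2, B3 in parallel -> (16*s)/(3*s^2 + 4*s - 4)
Step 2 - reduce the feedback loop with forward B1 and return (B2+B3) -> (3*s^2 + 4*s - 4)/(12*s^3 + 28*s^2 + 16*s - 16)
Step 3 - sum the parallel branches [B1/(1+B1*(B2+B3))], B4 -> (-24*s^4 - 5*s^3 + 75*s^2 + 80*s - 52)/(12*s^4 - 8*s^3 - 68*s^2 - 64*s + 48)
The step-3 result is T(s). Setting s = 0: T(0) = -52/48 = -13/12.

Hence the answer: -13/12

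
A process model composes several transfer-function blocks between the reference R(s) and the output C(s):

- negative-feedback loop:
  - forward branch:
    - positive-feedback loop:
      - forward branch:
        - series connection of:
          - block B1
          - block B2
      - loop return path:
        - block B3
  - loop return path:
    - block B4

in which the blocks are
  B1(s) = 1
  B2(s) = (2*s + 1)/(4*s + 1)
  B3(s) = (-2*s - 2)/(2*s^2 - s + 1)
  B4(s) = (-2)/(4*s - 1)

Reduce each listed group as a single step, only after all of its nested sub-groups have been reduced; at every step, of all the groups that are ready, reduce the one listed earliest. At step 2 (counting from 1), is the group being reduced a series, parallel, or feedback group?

Step 1: series reduction of B1, B2
Step 2: reduce the feedback loop with forward (B1*B2) and return B3
Step 3: collapse the loop ([(B1*B2)/(1-(B1*B2)*B3)] forward, B4 return)
Step 2 collapses a feedback group.

Final answer: feedback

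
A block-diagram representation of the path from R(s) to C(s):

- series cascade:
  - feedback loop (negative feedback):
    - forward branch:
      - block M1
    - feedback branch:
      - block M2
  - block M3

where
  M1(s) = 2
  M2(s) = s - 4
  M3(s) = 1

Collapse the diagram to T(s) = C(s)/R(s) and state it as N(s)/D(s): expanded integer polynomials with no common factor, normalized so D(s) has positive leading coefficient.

Reducing step by step:

Step 1. collapse the loop (M1 forward, M2 return) -> 2/(2*s - 7)
Step 2. combine [M1/(1+M1*M2)], M3 in series: this yields T(s), and no further normalization is needed

Answer: 2/(2*s - 7)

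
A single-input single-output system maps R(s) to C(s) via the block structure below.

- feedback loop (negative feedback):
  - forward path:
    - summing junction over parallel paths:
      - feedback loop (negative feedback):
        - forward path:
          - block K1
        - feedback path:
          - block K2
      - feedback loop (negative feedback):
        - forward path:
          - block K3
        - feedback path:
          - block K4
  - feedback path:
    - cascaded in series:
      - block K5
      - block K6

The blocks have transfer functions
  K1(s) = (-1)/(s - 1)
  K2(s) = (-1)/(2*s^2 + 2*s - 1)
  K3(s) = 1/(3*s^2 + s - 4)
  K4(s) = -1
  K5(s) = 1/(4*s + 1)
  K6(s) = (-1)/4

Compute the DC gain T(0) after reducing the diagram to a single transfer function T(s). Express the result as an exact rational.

First reduce the diagram to T(s).

1. apply the feedback formula to K1, K2 = (-2*s^2 - 2*s + 1)/(2*s^3 - 3*s + 2)
2. close the feedback loop around K3, K4 = 1/(3*s^2 + s - 5)
3. add [K1/(1+K1*K2)], [K3/(1+K3*K4)] (parallel) = (-6*s^4 - 6*s^3 + 11*s^2 + 8*s - 3)/(6*s^5 + 2*s^4 - 19*s^3 + 3*s^2 + 17*s - 10)
4. combine K5, K6 in series = (-1)/(16*s + 4)
5. reduce the feedback loop with forward ([K1/(1+K1*K2)]+[K3/(1+K3*K4)]) and return (K5*K6) = (-96*s^5 - 120*s^4 + 152*s^3 + 172*s^2 - 16*s - 12)/(96*s^6 + 56*s^5 - 290*s^4 - 22*s^3 + 273*s^2 - 100*s - 37)
That last expression is T(s); at s = 0 only the constant terms survive, so T(0) = -12/(-37) = 12/37.

Answer: 12/37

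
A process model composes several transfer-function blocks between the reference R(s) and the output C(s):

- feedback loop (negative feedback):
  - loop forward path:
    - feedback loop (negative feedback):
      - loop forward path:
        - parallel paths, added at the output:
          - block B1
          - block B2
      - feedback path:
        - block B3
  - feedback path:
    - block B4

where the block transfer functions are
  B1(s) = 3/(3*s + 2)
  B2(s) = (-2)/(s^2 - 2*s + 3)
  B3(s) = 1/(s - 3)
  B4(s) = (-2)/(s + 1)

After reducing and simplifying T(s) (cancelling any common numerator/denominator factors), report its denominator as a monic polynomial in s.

[1] reduce the parallel group B1, B2; result (3*s^2 - 12*s + 5)/(3*s^3 - 4*s^2 + 5*s + 6)
[2] close the feedback loop around (B1+B2), B3; result (3*s^3 - 21*s^2 + 41*s - 15)/(3*s^4 - 13*s^3 + 20*s^2 - 21*s - 13)
[3] apply the feedback formula to [(B1+B2)/(1+(B1+B2)*B3)], B4; result (3*s^4 - 18*s^3 + 20*s^2 + 26*s - 15)/(3*s^5 - 10*s^4 + s^3 + 41*s^2 - 116*s + 17)
That last expression is T(s), already simplified. Scaling its denominator by 1/3 (the reciprocal of the leading coefficient) yields the monic denominator.

Therefore the answer is s^5 - 10*s^4/3 + s^3/3 + 41*s^2/3 - 116*s/3 + 17/3.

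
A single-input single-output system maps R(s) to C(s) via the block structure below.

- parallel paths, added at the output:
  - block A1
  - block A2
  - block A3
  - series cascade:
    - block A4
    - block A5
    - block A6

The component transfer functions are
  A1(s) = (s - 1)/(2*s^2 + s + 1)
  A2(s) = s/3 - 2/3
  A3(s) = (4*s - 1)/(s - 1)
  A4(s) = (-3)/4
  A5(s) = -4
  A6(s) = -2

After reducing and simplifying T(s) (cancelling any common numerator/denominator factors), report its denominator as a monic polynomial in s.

Reducing step by step:

[1] combine A4, A5, A6 in series = -6
[2] add A1, A2, A3, (A4*A5*A6) (parallel) = (2*s^4 - 17*s^3 + 29*s^2 + 2*s + 20)/(6*s^3 - 3*s^2 - 3)
That last expression is T(s), already simplified. Scaling its denominator by 1/6 (the reciprocal of the leading coefficient) yields the monic denominator.

Answer: s^3 - s^2/2 - 1/2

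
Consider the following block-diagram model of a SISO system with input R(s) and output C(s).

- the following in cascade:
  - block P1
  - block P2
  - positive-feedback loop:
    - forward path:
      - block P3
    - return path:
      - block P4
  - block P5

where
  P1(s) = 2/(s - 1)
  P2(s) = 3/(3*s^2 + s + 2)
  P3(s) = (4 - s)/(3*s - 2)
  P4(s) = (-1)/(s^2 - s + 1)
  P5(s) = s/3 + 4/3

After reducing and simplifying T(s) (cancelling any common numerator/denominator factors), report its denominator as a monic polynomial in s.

First reduce the diagram to T(s).

1. reduce the feedback loop with forward P3 and return P4; result (-s^3 + 5*s^2 - 5*s + 4)/(3*s^3 - 5*s^2 + 4*s + 2)
2. reduce the series chain P1, P2, [P3/(1-P3*P4)], P5; result (-2*s^4 + 2*s^3 + 30*s^2 - 32*s + 32)/(9*s^6 - 21*s^5 + 25*s^4 - 13*s^3 + 10*s^2 - 6*s - 4)
Step 2 gives the fully reduced T(s), with no common factor left to cancel. The denominator's leading coefficient is 9, so divide each of its coefficients by 9 to get the monic form.

Answer: s^6 - 7*s^5/3 + 25*s^4/9 - 13*s^3/9 + 10*s^2/9 - 2*s/3 - 4/9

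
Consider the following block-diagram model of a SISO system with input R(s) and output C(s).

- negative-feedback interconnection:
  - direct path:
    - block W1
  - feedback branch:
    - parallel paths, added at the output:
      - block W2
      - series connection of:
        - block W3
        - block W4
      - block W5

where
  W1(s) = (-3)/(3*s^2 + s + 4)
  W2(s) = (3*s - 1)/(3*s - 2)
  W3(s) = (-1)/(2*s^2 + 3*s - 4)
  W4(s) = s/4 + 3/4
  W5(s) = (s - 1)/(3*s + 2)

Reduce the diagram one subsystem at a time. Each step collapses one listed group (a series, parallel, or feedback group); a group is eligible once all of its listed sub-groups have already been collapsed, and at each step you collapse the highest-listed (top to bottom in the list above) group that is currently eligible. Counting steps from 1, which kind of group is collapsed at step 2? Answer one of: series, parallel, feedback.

The answer is parallel.

Reasoning:
(1) reduce the series chain W3, W4
(2) parallel reduction of W2, (W3*W4), W5
(3) collapse the loop (W1 forward, (W2+(W3*W4)+W5) return)
Step 2 collapses a parallel group.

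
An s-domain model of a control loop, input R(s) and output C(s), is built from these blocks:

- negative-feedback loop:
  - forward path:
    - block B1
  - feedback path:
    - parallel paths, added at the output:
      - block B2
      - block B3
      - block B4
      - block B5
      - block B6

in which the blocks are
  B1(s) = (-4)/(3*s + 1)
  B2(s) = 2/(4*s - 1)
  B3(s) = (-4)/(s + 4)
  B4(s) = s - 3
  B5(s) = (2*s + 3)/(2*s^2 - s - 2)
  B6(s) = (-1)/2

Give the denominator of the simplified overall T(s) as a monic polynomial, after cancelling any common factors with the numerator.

1. reduce the parallel group B2, B3, B4, B5, B6 = (16*s^5 - 4*s^4 - 284*s^3 + 325*s^2 + 304*s - 128)/(16*s^4 + 52*s^3 - 62*s^2 - 52*s + 16)
2. reduce the feedback loop with forward B1 and return (B2+B3+B4+B5+B6) = (32*s^4 + 104*s^3 - 124*s^2 - 104*s + 32)/(8*s^5 - 94*s^4 - 501*s^3 + 759*s^2 + 610*s - 264)
T(s) is the step-2 result (common factors already cancelled). Leading coefficient of the denominator: 8. Divide through by 8 for the monic polynomial.

Therefore the answer is s^5 - 47*s^4/4 - 501*s^3/8 + 759*s^2/8 + 305*s/4 - 33.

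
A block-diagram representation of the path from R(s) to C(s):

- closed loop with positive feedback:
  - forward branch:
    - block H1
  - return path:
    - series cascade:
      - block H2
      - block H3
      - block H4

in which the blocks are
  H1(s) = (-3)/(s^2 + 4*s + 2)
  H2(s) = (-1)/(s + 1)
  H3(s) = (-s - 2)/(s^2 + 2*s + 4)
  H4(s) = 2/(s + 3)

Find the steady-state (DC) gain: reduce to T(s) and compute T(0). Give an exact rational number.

First reduce the diagram to T(s).

(1) series reduction of H2, H3, H4 gives (2*s + 4)/(s^4 + 6*s^3 + 15*s^2 + 22*s + 12)
(2) feedback reduction of H1, (H2*H3*H4) gives (-3*s^4 - 18*s^3 - 45*s^2 - 66*s - 36)/(s^6 + 10*s^5 + 41*s^4 + 94*s^3 + 130*s^2 + 98*s + 36)
That last expression is T(s); at s = 0 only the constant terms survive, so T(0) = -36/36 = -1.

Answer: -1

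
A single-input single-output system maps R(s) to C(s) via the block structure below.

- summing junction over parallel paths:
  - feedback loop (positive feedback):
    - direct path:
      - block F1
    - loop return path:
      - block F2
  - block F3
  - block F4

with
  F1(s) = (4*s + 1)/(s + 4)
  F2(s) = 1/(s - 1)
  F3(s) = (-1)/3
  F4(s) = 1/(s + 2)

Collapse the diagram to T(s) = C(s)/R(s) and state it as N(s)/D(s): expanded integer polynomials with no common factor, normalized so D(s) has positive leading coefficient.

Step 1 - collapse the loop (F1 forward, F2 return); result (4*s^2 - 3*s - 1)/(s^2 - s - 5)
Step 2 - parallel reduction of [F1/(1-F1*F2)], F3, F4, giving the overall T(s)

Answer: (11*s^3 + 17*s^2 - 17*s - 11)/(3*s^3 + 3*s^2 - 21*s - 30)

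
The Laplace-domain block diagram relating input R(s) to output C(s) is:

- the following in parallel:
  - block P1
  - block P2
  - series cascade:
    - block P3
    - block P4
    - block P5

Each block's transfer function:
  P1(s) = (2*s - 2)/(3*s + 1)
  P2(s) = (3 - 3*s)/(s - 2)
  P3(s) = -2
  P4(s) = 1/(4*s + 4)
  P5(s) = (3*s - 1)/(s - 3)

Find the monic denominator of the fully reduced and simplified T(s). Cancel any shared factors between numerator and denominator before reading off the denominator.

Step 1: cascade P3, P4, P5, giving (1 - 3*s)/(2*s^2 - 4*s - 6)
Step 2: combine P1, P2, (P3*P4*P5) in parallel, giving (-14*s^4 + 19*s^3 + 74*s^2 - 27*s - 44)/(6*s^4 - 22*s^3 - 2*s^2 + 38*s + 12)
Step 2 gives the fully reduced T(s), with no common factor left to cancel. The denominator's leading coefficient is 6, so divide each of its coefficients by 6 to get the monic form.

Therefore the answer is s^4 - 11*s^3/3 - s^2/3 + 19*s/3 + 2.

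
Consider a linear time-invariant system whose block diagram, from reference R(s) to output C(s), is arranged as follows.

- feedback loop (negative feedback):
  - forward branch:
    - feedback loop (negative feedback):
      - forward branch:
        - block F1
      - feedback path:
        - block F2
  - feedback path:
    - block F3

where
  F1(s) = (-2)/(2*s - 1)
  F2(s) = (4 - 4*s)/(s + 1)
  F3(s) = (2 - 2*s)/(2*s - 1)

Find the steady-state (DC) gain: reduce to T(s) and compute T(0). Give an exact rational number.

Step 1: apply the feedback formula to F1, F2 gives (-2*s - 2)/(2*s^2 + 9*s - 9)
Step 2: feedback reduction of [F1/(1+F1*F2)], F3 gives (-4*s^2 - 2*s + 2)/(4*s^3 + 20*s^2 - 27*s + 5)
DC gain: substitute s = 0 into T(s) from step 2: T(0) = 2/5.

Answer: 2/5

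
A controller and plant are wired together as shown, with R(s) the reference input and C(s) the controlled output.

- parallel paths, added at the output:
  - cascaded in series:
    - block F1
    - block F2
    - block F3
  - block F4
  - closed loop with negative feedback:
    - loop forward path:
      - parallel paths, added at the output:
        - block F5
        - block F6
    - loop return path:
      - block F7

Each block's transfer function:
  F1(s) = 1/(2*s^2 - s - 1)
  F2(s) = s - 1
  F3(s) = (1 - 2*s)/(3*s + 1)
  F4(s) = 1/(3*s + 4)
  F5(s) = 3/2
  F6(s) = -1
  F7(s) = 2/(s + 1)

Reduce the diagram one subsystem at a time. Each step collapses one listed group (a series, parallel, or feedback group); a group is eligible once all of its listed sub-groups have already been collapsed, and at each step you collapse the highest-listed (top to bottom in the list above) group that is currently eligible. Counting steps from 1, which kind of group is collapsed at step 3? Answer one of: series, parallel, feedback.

Answer: feedback

Working:
Step 1: reduce the series chain F1, F2, F3
Step 2: parallel reduction of F5, F6
Step 3: feedback reduction of (F5+F6), F7
Step 4: combine (F1*F2*F3), F4, [(F5+F6)/(1+(F5+F6)*F7)] in parallel
So the answer for step 3 is feedback.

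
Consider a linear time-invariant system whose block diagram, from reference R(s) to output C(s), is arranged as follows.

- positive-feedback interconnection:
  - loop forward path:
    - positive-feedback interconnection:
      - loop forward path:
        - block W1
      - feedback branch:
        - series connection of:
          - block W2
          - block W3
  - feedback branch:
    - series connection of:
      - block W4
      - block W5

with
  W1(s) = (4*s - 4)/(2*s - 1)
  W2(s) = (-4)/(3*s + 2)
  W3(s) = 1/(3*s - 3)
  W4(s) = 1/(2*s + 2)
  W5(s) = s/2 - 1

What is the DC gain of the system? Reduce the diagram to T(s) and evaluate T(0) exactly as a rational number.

Reducing step by step:

Step 1: series reduction of W2, W3 = (-4)/(9*s^2 - 3*s - 6)
Step 2: apply the feedback formula to W1, (W2*W3) = (36*s^2 - 12*s - 24)/(18*s^2 + 3*s + 10)
Step 3: series reduction of W4, W5 = (s - 2)/(4*s + 4)
Step 4: close the feedback loop around [W1/(1-W1*(W2*W3))], (W4*W5) = (36*s^3 + 24*s^2 - 36*s - 24)/(9*s^3 + 42*s^2 + 13*s - 2)
The step-4 result is T(s). Setting s = 0: T(0) = -24/(-2) = 12.

Answer: 12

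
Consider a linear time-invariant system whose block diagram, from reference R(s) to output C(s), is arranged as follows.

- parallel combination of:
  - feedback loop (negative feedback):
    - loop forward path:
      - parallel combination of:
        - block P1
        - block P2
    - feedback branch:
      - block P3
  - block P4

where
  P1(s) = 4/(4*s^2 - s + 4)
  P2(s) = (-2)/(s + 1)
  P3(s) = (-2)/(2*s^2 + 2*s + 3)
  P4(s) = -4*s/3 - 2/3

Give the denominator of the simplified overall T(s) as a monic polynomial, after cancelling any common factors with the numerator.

(1) reduce the parallel group P1, P2: (-8*s^2 + 6*s - 4)/(4*s^3 + 3*s^2 + 3*s + 4)
(2) collapse the loop ((P1+P2) forward, P3 return): (-16*s^4 - 4*s^3 - 20*s^2 + 10*s - 12)/(8*s^5 + 14*s^4 + 24*s^3 + 39*s^2 + 5*s + 20)
(3) parallel reduction of [(P1+P2)/(1+(P1+P2)*P3)], P4: (-32*s^6 - 72*s^5 - 172*s^4 - 216*s^3 - 158*s^2 - 60*s - 76)/(24*s^5 + 42*s^4 + 72*s^3 + 117*s^2 + 15*s + 60)
T(s) is the step-3 result (common factors already cancelled). Leading coefficient of the denominator: 24. Divide through by 24 for the monic polynomial.

Final answer: s^5 + 7*s^4/4 + 3*s^3 + 39*s^2/8 + 5*s/8 + 5/2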